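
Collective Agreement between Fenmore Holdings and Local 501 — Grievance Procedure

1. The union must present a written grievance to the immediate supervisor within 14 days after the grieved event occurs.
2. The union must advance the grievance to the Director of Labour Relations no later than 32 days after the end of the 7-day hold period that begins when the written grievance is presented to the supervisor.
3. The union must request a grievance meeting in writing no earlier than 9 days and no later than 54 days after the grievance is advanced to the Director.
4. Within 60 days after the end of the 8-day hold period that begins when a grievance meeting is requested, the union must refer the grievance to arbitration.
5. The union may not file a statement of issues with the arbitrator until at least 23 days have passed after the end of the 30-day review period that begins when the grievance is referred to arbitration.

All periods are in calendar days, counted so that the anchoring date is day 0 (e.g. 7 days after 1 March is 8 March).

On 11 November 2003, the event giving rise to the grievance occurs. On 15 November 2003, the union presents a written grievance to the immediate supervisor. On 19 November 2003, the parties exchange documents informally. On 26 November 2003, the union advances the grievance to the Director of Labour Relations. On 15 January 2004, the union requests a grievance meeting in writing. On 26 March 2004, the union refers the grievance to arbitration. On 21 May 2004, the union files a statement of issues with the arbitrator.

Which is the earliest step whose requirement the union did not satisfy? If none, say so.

Step 4

(1) due by 11 November 2003 + 14 days = 25 November 2003; done 15 November 2003 — timely.
(2) due by 22 November 2003 + 32 days = 24 December 2003; 26 November 2003 is within that limit.
(3) the permitted window runs from 26 November 2003 + 9 = 5 December 2003 to 26 November 2003 + 54 = 19 January 2004; 15 January 2004 falls inside that range.
(4) due by 23 January 2004 + 60 days = 23 March 2004; done 26 March 2004 — 3 days late.
Later steps need not be reached.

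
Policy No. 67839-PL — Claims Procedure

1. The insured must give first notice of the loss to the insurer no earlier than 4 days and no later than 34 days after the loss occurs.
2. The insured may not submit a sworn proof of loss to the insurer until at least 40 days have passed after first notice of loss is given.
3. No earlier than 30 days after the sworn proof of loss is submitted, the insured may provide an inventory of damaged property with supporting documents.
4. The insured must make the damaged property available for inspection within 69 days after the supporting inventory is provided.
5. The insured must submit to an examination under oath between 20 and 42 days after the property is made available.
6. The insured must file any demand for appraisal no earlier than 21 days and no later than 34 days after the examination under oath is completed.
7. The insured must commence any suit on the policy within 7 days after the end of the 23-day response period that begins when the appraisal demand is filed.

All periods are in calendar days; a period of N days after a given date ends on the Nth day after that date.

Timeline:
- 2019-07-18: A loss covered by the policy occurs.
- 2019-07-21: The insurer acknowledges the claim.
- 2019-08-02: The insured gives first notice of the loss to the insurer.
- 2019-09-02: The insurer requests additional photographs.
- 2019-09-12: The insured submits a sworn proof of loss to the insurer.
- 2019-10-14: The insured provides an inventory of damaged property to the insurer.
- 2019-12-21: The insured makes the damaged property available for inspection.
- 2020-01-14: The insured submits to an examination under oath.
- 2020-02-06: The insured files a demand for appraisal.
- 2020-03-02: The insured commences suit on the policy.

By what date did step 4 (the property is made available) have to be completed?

Step 4 runs from 2019-10-14, when the supporting inventory is provided. 69 days after 2019-10-14 is 2019-12-22.

2019-12-22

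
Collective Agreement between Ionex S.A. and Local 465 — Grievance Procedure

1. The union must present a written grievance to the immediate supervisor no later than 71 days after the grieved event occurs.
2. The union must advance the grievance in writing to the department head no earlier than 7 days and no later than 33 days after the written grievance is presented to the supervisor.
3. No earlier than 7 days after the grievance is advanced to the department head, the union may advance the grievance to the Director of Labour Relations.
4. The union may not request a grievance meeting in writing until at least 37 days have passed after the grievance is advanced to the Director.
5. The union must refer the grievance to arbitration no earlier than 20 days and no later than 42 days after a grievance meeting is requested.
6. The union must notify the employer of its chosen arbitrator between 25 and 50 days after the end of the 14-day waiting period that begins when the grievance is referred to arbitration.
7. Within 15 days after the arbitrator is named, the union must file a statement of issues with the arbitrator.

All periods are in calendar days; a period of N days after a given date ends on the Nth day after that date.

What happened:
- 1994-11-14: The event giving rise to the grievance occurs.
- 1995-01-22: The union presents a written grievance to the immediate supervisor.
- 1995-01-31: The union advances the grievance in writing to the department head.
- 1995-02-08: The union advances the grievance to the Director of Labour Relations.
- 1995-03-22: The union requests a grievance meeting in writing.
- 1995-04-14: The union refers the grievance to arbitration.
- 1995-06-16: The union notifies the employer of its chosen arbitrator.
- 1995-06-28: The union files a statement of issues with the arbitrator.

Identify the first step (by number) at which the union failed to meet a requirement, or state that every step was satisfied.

None — every step was satisfied

Step 1: 71 days after 1994-11-14 (when the grieved event occurs) is 1995-01-24; completed 1995-01-22, before the deadline.
Step 2: the window is 7–33 days after 1995-01-22 (when the written grievance is presented to the supervisor), so 1995-01-29 through 1995-02-24; done 1995-01-31 — within the window.
Step 3: the earliest permitted date is 7 days after 1995-01-31 (when the grievance is advanced to the department head), i.e. 1995-02-07; done 1995-02-08 — permitted.
Step 4: the earliest permitted date is 37 days after 1995-02-08 (when the grievance is advanced to the Director), i.e. 1995-03-17; done 1995-03-22, after the minimum wait.
Step 5: the window is 20–42 days after 1995-03-22 (when a grievance meeting is requested), so 1995-04-11 through 1995-05-03; 1995-04-14 falls inside that range.
Step 6: the window is 25–50 days after 1995-04-28 (end of the 14-day waiting period, which began when the grievance is referred to arbitration on 1995-04-14), so 1995-05-23 through 1995-06-17; 1995-06-16 falls inside that range.
Step 7: 15 days after 1995-06-16 (when the arbitrator is named) is 1995-07-01; completed 1995-06-28, before the deadline.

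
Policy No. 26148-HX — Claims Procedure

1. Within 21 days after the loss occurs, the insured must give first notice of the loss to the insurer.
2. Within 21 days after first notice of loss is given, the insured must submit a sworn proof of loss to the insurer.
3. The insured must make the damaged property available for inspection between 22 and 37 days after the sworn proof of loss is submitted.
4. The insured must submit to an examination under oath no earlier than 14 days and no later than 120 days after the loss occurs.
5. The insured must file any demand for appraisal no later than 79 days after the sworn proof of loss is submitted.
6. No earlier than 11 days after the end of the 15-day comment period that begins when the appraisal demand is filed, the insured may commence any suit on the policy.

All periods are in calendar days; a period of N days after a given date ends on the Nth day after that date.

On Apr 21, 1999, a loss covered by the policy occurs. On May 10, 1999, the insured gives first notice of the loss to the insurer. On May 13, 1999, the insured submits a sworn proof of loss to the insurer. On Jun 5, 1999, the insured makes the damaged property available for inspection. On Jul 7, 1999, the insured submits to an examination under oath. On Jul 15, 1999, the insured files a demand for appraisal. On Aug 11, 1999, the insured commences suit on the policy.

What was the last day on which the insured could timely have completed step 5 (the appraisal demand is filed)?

Jul 31, 1999

Step 5 runs from May 13, 1999, when the sworn proof of loss is submitted. 79 days after May 13, 1999 is Jul 31, 1999.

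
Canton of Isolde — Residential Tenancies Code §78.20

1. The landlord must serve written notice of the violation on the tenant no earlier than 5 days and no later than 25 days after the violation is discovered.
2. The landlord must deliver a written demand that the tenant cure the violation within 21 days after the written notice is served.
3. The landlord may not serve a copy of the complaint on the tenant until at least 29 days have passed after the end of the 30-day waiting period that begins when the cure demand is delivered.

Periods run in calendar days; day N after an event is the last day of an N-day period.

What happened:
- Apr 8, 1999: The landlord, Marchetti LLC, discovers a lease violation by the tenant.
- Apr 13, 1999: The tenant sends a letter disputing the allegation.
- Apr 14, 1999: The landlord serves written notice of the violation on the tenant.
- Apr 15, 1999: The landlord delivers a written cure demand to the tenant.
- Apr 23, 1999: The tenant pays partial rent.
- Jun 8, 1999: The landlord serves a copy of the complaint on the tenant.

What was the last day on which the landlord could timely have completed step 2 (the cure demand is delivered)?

May 5, 1999

Step 2 runs from Apr 14, 1999, when the written notice is served. 21 days after Apr 14, 1999 is May 5, 1999.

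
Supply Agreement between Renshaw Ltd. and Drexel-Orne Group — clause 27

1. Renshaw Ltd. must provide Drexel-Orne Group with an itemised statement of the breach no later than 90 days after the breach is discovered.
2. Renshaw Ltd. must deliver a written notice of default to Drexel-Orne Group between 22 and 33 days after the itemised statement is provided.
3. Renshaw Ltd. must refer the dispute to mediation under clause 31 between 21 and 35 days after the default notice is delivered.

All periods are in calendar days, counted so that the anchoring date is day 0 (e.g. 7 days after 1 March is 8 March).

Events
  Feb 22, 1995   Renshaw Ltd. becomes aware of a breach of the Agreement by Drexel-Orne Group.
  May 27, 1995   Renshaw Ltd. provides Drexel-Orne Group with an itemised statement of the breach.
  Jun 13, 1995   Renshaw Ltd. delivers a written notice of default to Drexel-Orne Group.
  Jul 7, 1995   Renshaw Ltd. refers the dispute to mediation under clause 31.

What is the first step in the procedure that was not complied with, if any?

Step 1 — counting 90 days from Feb 22, 1995 (when the breach is discovered) gives a deadline of May 23, 1995; not done until May 27, 1995, 4 days after the deadline.

Step 1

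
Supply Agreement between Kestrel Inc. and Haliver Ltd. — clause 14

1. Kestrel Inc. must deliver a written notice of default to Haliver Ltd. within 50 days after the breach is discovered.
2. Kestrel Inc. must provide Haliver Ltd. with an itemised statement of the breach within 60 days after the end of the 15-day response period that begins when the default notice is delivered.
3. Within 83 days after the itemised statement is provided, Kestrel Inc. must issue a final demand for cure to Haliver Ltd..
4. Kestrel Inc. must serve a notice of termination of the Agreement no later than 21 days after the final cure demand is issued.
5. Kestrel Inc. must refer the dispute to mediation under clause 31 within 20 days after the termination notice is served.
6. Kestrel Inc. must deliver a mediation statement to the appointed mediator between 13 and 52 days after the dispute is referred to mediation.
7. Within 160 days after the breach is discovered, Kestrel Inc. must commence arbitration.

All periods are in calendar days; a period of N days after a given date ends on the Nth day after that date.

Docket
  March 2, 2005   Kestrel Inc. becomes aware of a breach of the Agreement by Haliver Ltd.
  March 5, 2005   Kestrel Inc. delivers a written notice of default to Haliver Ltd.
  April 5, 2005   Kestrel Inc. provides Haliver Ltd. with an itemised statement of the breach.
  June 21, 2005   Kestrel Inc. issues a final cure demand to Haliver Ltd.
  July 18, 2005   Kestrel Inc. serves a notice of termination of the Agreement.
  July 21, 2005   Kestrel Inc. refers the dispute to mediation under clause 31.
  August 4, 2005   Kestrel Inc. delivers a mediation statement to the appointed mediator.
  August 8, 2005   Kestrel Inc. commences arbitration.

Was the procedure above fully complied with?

No

Step 1 — counting 50 days from March 2, 2005 (when the breach is discovered) gives a deadline of April 21, 2005; March 5, 2005 is within that limit.
Step 2 — counting 60 days from March 20, 2005 (end of the 15-day response period, which began when the default notice is delivered on March 5, 2005) gives a deadline of May 19, 2005; April 5, 2005 is within that limit.
Step 3 — counting 83 days from April 5, 2005 (when the itemised statement is provided) gives a deadline of June 27, 2005; done June 21, 2005 — timely.
Step 4 — counting 21 days from June 21, 2005 (when the final cure demand is issued) gives a deadline of July 12, 2005; July 18, 2005 misses that deadline by 6 days.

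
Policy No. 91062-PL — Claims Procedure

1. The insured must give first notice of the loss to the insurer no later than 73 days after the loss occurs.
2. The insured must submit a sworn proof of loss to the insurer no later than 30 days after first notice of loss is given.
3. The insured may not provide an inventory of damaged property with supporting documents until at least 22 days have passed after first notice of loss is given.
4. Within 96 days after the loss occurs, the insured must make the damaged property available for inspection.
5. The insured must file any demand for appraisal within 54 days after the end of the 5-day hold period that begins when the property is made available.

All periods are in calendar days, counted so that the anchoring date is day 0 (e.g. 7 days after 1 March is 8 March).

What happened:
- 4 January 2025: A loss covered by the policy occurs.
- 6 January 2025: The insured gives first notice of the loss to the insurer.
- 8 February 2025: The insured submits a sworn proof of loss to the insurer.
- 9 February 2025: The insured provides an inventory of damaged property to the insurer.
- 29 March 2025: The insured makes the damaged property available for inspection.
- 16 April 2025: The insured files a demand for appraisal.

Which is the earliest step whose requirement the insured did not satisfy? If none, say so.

Step 2

(1) due by 4 January 2025 + 73 days = 18 March 2025; done 6 January 2025 — timely.
(2) due by 6 January 2025 + 30 days = 5 February 2025; not done until 8 February 2025, 3 days after the deadline.
The analysis stops there.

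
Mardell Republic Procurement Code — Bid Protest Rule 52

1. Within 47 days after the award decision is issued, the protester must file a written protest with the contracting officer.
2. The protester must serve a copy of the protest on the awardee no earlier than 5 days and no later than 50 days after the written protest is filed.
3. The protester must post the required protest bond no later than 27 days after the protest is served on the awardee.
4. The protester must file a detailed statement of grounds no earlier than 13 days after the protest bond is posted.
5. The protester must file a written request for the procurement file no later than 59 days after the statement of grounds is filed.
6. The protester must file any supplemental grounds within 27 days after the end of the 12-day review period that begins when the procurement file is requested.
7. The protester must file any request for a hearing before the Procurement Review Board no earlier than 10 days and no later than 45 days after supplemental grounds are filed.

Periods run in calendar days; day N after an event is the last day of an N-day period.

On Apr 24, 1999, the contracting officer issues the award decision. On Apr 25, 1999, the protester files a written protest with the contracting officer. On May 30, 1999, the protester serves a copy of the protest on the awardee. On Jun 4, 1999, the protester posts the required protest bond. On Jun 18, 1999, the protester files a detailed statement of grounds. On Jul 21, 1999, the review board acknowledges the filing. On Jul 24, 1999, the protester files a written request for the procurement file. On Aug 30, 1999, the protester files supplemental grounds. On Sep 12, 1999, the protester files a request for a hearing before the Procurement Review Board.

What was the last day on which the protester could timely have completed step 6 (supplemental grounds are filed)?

Sep 1, 1999

The procurement file is requested on Jul 24, 1999; the 12-day review period therefore ends Aug 5, 1999, and step 6 runs from that date. 27 days after Aug 5, 1999 is Sep 1, 1999.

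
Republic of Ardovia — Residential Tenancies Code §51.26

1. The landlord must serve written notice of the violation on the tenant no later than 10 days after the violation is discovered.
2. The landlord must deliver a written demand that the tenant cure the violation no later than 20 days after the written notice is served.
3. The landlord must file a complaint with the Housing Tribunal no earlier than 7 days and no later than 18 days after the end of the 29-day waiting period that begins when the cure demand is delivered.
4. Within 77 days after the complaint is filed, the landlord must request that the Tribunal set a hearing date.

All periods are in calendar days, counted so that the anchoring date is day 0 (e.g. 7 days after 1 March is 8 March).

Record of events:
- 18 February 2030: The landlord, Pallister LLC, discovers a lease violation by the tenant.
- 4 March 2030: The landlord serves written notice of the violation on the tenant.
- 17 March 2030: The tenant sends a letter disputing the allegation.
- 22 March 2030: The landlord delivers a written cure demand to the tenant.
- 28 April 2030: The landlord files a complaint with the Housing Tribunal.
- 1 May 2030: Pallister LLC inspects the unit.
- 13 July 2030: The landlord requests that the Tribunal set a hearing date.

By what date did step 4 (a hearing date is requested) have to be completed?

Step 4 runs from 28 April 2030, when the complaint is filed. 77 days after 28 April 2030 is 14 July 2030.

14 July 2030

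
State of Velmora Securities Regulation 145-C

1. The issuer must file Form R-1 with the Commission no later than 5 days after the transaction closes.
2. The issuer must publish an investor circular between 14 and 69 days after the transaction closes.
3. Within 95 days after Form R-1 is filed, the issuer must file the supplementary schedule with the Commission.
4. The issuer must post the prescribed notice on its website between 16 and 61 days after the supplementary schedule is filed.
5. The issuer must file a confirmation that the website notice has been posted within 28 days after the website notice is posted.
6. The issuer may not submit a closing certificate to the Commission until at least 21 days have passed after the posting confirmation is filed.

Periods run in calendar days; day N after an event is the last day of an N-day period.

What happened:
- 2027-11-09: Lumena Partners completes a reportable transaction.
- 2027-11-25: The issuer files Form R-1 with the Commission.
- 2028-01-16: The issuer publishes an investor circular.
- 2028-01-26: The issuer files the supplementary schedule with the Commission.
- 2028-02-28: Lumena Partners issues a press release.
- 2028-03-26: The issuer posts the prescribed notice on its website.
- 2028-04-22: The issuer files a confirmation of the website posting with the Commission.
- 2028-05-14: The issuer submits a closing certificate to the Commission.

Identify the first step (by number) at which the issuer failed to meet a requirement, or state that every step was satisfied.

Step 1

Step 1: 5 days after 2027-11-09 (when the transaction closes) is 2027-11-14; 2027-11-25 misses that deadline by 11 days.
That is the first point of non-compliance.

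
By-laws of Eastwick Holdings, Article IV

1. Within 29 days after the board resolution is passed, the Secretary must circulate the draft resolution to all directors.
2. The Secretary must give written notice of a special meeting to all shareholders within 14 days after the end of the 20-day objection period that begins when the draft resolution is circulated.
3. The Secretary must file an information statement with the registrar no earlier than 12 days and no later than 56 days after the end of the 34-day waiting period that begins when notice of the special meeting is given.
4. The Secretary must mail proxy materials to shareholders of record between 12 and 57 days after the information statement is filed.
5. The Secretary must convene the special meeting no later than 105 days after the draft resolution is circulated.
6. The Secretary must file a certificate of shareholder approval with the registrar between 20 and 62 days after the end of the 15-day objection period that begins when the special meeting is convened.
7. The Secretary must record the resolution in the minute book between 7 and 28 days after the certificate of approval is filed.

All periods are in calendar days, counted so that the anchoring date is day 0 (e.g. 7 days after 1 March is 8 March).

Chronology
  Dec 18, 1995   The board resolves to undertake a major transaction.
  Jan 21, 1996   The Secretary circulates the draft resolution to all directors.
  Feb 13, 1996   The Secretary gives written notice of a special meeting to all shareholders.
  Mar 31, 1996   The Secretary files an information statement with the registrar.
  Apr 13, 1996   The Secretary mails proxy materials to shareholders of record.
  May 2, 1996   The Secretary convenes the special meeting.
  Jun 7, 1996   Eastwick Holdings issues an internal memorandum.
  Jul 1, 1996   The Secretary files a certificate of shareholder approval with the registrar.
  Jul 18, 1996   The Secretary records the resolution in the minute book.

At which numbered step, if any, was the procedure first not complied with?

Step 1

Step 1 — counting 29 days from Dec 18, 1995 (when the board resolution is passed) gives a deadline of Jan 16, 1996; not done until Jan 21, 1996, 5 days after the deadline.
No need to go further; step 1 was not satisfied.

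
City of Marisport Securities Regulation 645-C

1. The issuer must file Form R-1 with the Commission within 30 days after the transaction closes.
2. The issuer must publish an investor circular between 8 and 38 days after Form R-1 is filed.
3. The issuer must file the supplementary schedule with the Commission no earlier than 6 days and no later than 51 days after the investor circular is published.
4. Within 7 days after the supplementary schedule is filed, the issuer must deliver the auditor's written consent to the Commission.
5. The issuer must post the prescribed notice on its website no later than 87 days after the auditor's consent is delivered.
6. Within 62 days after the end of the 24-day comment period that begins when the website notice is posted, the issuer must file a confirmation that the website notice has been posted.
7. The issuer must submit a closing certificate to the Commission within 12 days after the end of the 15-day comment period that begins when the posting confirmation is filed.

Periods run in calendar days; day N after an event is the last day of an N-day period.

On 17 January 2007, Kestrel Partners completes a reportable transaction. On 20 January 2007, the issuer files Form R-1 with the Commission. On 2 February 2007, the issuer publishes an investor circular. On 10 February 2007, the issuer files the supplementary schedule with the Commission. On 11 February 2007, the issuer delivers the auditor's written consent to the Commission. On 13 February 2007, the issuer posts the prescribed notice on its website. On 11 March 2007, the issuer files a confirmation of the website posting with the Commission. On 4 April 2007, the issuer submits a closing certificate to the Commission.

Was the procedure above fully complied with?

Yes

Step 1: 30 days after 17 January 2007 (when the transaction closes) is 16 February 2007; done 20 January 2007 — timely.
Step 2: the window is 8–38 days after 20 January 2007 (when Form R-1 is filed), so 28 January 2007 through 27 February 2007; done 2 February 2007, which is between those dates.
Step 3: the window is 6–51 days after 2 February 2007 (when the investor circular is published), so 8 February 2007 through 25 March 2007; 10 February 2007 falls inside that range.
Step 4: 7 days after 10 February 2007 (when the supplementary schedule is filed) is 17 February 2007; done 11 February 2007 — timely.
Step 5: 87 days after 11 February 2007 (when the auditor's consent is delivered) is 9 May 2007; completed 13 February 2007, before the deadline.
Step 6: 62 days after 9 March 2007 (end of the 24-day comment period, which began when the website notice is posted on 13 February 2007) is 10 May 2007; 11 March 2007 is within that limit.
Step 7: 12 days after 26 March 2007 (end of the 15-day comment period, which began when the posting confirmation is filed on 11 March 2007) is 7 April 2007; completed 4 April 2007, before the deadline.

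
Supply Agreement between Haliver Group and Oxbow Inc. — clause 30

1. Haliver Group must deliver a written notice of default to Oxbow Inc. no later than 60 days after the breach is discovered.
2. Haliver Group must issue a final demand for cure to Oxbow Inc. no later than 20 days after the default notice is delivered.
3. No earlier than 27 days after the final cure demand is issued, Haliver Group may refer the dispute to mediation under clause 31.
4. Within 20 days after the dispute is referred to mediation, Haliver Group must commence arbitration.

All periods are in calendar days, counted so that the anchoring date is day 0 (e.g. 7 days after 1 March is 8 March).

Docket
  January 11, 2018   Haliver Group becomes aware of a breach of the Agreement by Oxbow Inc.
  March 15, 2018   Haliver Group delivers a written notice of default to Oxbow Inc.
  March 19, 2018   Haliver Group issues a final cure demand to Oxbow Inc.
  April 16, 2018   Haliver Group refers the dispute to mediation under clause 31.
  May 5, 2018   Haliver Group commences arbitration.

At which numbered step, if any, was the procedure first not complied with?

Step 1

Step 1: 60 days after January 11, 2018 (when the breach is discovered) is March 12, 2018; March 15, 2018 misses that deadline by 3 days.
Later steps need not be reached.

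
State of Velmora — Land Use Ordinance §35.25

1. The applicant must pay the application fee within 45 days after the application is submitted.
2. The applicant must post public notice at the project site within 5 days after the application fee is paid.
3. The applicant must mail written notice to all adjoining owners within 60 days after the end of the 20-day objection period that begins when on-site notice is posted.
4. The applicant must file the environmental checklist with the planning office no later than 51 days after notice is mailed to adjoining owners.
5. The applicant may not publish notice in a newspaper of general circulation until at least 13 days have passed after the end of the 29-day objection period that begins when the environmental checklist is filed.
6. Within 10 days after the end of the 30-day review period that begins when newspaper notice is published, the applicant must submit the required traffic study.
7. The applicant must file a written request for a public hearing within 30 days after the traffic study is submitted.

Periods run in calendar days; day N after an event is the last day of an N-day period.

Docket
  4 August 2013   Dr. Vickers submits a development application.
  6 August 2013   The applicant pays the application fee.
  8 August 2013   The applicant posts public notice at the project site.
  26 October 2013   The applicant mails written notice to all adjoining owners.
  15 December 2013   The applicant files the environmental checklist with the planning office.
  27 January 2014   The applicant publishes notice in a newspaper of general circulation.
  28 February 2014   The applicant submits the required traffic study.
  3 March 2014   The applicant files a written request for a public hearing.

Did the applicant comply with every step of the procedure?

Step 1: 45 days after 4 August 2013 (when the application is submitted) is 18 September 2013; 6 August 2013 is within that limit.
Step 2: 5 days after 6 August 2013 (when the application fee is paid) is 11 August 2013; completed 8 August 2013, before the deadline.
Step 3: 60 days after 28 August 2013 (end of the 20-day objection period, which began when on-site notice is posted on 8 August 2013) is 27 October 2013; 26 October 2013 is within that limit.
Step 4: 51 days after 26 October 2013 (when notice is mailed to adjoining owners) is 16 December 2013; done 15 December 2013 — timely.
Step 5: the earliest permitted date is 13 days after 13 January 2014 (end of the 29-day objection period, which began when the environmental checklist is filed on 15 December 2013), i.e. 26 January 2014; 27 January 2014 is on or after that date.
Step 6: 10 days after 26 February 2014 (end of the 30-day review period, which began when newspaper notice is published on 27 January 2014) is 8 March 2014; completed 28 February 2014, before the deadline.
Step 7: 30 days after 28 February 2014 (when the traffic study is submitted) is 30 March 2014; 3 March 2014 is within that limit.

Yes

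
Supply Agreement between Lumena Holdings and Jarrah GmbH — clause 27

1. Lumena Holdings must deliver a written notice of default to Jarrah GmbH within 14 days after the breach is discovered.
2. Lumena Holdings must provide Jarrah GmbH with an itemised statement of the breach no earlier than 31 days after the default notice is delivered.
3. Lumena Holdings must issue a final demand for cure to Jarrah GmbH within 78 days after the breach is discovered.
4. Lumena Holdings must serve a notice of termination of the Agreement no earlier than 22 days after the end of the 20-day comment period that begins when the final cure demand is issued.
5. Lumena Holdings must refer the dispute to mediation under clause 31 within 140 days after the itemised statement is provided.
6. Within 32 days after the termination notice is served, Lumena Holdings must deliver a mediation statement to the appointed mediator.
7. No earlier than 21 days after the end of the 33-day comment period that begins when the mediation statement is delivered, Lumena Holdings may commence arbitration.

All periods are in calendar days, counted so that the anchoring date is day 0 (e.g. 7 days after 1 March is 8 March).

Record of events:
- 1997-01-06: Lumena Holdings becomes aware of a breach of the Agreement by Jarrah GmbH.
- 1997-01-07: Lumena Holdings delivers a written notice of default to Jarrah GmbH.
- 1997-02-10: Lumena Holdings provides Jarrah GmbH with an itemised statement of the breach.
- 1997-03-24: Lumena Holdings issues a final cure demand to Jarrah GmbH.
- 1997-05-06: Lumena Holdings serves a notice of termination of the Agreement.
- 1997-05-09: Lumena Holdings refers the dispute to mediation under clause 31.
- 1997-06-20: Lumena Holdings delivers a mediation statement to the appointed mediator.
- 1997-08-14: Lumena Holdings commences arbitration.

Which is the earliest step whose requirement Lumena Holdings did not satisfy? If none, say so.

Step 1: 14 days after 1997-01-06 (when the breach is discovered) is 1997-01-20; done 1997-01-07 — timely.
Step 2: the earliest permitted date is 31 days after 1997-01-07 (when the default notice is delivered), i.e. 1997-02-07; done 1997-02-10 — permitted.
Step 3: 78 days after 1997-01-06 (when the breach is discovered) is 1997-03-25; done 1997-03-24 — timely.
Step 4: the earliest permitted date is 22 days after 1997-04-13 (end of the 20-day comment period, which began when the final cure demand is issued on 1997-03-24), i.e. 1997-05-05; done 1997-05-06 — permitted.
Step 5: 140 days after 1997-02-10 (when the itemised statement is provided) is 1997-06-30; completed 1997-05-09, before the deadline.
Step 6: 32 days after 1997-05-06 (when the termination notice is served) is 1997-06-07; not done until 1997-06-20, 13 days after the deadline.

Step 6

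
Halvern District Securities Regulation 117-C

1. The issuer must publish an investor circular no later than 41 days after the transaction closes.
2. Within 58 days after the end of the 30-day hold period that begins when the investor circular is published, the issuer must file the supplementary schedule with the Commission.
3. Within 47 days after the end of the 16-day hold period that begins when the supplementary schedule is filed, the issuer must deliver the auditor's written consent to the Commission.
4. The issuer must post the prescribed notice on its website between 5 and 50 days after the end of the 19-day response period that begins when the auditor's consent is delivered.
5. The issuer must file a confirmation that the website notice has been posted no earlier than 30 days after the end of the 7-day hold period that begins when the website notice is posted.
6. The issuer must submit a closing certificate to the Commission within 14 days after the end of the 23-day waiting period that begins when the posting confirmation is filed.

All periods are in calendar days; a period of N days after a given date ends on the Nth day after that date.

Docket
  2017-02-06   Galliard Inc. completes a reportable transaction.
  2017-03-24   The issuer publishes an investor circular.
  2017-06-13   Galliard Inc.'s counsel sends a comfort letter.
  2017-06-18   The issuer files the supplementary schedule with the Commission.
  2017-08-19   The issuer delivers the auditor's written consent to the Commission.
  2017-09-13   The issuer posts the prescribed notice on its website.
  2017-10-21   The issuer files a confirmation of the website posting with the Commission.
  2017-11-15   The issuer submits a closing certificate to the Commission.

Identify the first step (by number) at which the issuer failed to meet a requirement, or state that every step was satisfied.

Step 1: 41 days after 2017-02-06 (when the transaction closes) is 2017-03-19; done 2017-03-24 — 5 days late.

Step 1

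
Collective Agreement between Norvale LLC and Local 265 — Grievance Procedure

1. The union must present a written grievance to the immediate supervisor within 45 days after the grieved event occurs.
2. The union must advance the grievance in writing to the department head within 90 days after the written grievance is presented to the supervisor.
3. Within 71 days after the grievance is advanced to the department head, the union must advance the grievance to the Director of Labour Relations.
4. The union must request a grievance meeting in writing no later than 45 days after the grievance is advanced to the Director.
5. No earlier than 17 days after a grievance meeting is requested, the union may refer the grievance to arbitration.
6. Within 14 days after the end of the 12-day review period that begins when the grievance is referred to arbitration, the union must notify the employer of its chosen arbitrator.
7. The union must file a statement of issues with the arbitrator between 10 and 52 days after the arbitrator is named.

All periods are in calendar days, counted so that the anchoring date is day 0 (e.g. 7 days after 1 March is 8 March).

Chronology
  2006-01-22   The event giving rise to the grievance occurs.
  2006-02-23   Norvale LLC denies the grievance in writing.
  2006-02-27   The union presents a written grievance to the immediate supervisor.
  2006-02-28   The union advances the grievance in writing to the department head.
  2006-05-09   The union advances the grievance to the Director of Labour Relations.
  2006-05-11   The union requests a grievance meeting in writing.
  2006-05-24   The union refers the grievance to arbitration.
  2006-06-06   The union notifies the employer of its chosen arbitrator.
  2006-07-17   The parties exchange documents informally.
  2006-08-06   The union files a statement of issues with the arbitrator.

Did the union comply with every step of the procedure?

Step 1: 45 days after 2006-01-22 (when the grieved event occurs) is 2006-03-08; done 2006-02-27 — timely.
Step 2: 90 days after 2006-02-27 (when the written grievance is presented to the supervisor) is 2006-05-28; 2006-02-28 is within that limit.
Step 3: 71 days after 2006-02-28 (when the grievance is advanced to the department head) is 2006-05-10; done 2006-05-09 — timely.
Step 4: 45 days after 2006-05-09 (when the grievance is advanced to the Director) is 2006-06-23; completed 2006-05-11, before the deadline.
Step 5: the earliest permitted date is 17 days after 2006-05-11 (when a grievance meeting is requested), i.e. 2006-05-28; acted on 2006-05-24, 4 days prematurely.

No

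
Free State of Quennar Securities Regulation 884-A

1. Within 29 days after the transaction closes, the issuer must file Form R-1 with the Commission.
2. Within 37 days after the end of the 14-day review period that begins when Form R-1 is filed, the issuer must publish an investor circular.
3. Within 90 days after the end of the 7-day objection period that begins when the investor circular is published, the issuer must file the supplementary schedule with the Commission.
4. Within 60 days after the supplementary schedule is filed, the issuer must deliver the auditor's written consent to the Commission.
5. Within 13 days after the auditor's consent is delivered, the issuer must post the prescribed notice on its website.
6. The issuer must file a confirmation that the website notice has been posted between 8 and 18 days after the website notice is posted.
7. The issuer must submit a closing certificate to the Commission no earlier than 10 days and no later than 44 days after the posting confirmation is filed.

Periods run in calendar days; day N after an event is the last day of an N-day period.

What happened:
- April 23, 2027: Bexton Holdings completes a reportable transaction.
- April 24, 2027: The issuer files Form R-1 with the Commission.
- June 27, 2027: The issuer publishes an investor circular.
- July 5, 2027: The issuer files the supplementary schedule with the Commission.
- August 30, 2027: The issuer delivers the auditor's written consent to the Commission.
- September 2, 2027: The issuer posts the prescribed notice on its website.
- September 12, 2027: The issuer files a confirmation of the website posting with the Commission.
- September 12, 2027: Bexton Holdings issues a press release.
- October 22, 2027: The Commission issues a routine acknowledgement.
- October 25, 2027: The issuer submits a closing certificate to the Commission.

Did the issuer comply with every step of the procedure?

Step 1: 29 days after April 23, 2027 (when the transaction closes) is May 22, 2027; done April 24, 2027 — timely.
Step 2: 37 days after May 8, 2027 (end of the 14-day review period, which began when Form R-1 is filed on April 24, 2027) is June 14, 2027; not done until June 27, 2027, 13 days after the deadline.
The analysis stops there.

No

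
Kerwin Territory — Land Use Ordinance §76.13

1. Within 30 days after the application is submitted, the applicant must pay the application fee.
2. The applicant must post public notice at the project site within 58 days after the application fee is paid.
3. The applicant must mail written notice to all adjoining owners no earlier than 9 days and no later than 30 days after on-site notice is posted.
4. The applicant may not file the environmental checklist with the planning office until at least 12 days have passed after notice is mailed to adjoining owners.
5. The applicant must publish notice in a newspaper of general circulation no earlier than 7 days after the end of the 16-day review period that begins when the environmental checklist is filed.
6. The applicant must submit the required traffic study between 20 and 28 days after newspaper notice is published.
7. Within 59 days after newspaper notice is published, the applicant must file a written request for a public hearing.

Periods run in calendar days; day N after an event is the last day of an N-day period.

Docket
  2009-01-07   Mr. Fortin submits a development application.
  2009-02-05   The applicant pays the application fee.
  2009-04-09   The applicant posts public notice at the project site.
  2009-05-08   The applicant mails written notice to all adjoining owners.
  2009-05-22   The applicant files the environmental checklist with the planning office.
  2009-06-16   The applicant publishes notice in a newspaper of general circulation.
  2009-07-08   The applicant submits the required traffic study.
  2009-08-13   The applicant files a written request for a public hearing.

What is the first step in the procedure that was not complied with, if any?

Step 2

Step 1 — counting 30 days from 2009-01-07 (when the application is submitted) gives a deadline of 2009-02-06; 2009-02-05 is within that limit.
Step 2 — counting 58 days from 2009-02-05 (when the application fee is paid) gives a deadline of 2009-04-04; not done until 2009-04-09, 5 days after the deadline.
Later steps need not be reached.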